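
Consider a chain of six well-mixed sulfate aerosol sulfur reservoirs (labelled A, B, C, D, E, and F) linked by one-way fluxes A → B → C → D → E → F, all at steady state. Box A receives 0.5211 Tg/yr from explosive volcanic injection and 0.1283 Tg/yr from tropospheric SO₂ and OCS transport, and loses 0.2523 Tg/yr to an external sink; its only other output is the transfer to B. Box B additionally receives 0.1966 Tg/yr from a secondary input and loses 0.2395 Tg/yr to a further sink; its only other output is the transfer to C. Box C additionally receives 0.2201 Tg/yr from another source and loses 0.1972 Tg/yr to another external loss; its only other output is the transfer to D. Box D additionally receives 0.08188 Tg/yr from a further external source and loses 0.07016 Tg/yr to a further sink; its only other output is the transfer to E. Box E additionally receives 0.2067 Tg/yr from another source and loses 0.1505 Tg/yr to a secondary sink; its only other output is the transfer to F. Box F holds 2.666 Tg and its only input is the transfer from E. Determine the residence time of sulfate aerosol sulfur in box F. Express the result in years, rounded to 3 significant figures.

5.99 yr

Box A: F(A→B) = (0.5211 + 0.1283) − 0.2523 = 0.39710 Tg/yr.
Box B: F(B→C) = (0.39710 + 0.1966) − 0.2395 = 0.35420 Tg/yr.
Box C: F(C→D) = (0.35420 + 0.2201) − 0.1972 = 0.37710 Tg/yr.
Box D: F(D→E) = (0.37710 + 0.08188) − 0.07016 = 0.38882 Tg/yr.
Box E: F(E→F) = (0.38882 + 0.2067) − 0.1505 = 0.44502 Tg/yr.
Box F throughput = its input = 0.44502 Tg/yr; τ = 2.666 / 0.44502 = 5.991 yr.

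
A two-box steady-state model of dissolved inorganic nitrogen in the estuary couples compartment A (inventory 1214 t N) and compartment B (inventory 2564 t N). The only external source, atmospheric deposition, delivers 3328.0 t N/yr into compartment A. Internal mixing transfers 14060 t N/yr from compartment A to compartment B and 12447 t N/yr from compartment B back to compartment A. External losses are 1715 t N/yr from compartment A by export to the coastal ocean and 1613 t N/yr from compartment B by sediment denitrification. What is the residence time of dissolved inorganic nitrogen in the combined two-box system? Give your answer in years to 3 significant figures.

For the system as a whole, the A↔B exchange is internal and contributes nothing to the throughput; only the external sinks remove mass.
M_total = 1214 + 2564 = 3778.0 t N.
ΣF_external_out = 1715 + 1613 = 3328.0 t N/yr.
τ = M_total / ΣF_ext = 3778.0 / 3328.0 = 1.135 yr.

1.14 yr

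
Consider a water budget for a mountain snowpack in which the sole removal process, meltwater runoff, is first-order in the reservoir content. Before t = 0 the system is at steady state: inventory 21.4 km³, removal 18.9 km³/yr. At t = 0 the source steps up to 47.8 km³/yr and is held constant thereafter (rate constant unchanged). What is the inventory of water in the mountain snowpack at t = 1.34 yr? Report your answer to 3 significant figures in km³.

Residence time τ = M₀/F₀ = 1.132 yr. The eventual steady state is M_∞ = M₀·(F₁/F₀) = 21.4 × 47.8/18.9 = 54.123 km³.
The anomaly ΔM(t) = M(t) − M_∞ decays as ΔM₀·e^(−t/τ) with ΔM₀ = 21.4 − 54.123 = −32.72 km³.
At t = 1.34 yr, e^(−t/τ) = e^(−1.183) = 0.3062, so ΔM = −10.02 km³ and M = 54.123 − 10.02 = 44.102 km³.

44.1 km³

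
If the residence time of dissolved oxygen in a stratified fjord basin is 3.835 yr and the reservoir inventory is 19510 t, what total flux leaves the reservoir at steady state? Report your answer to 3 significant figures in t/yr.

5090 t/yr

F = M / τ = 19510 / 3.835 = 5087 t/yr.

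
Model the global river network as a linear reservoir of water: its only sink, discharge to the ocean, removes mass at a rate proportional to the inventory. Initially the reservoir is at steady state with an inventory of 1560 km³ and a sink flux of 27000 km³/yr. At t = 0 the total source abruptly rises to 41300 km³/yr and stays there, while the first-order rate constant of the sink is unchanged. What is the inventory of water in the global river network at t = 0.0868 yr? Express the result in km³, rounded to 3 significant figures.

Residence time τ = M₀/F₀ = 0.05778 yr. The eventual steady state is M_∞ = M₀·(F₁/F₀) = 1560 × 41300/27000 = 2386.2 km³.
The anomaly ΔM(t) = M(t) − M_∞ decays as ΔM₀·e^(−t/τ) with ΔM₀ = 1560 − 2386.2 = −826.2 km³.
At t = 0.0868 yr, e^(−t/τ) = e^(−1.502) = 0.2226, so ΔM = −183.9 km³ and M = 2386.2 − 183.9 = 2202.3 km³.

2200 km³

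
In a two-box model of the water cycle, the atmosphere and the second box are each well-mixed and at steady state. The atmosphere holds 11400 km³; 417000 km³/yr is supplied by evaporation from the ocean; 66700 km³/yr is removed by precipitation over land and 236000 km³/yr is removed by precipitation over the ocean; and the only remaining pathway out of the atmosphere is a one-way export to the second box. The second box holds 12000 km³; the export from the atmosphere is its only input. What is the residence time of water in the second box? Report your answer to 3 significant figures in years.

Balance the atmosphere: ΣF_in = 417000 km³/yr.
Export to the second box = ΣF_in − (66700 + 236000) = 114300 km³/yr.
At steady state the output of the second box equals its input, 114300 km³/yr.
τ = M / F = 12000 / 114300 = 0.1050 yr.

0.105 yr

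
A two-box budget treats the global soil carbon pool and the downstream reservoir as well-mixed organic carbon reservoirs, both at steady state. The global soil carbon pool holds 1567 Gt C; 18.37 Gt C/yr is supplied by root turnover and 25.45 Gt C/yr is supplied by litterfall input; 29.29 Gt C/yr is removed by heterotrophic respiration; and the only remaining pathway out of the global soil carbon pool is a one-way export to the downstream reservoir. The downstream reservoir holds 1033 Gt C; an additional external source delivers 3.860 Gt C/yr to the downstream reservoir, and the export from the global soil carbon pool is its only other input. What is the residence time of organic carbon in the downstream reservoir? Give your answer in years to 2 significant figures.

Balance the global soil carbon pool: ΣF_in = 18.37 + 25.45 = 43.820 Gt C/yr.
Export to the downstream reservoir = ΣF_in − (29.29) = 14.530 Gt C/yr.
Total input to the downstream reservoir = 14.530 + 3.860 = 18.390 Gt C/yr; at steady state this equals its total output.
τ = M / F = 1033 / 18.390 = 56.17 yr.

56 yr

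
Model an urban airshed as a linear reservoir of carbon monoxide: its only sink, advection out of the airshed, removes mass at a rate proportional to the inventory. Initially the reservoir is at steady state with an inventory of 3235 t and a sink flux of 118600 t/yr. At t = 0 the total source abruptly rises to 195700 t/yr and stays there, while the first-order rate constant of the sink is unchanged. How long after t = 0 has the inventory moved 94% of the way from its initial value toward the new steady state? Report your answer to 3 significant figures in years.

0.0767 yr

τ = M₀/F₀ = 3235/118600 = 0.02728 yr.
The remaining gap fraction is e^(−t/τ); 94% covered ⇒ e^(−t/τ) = 0.0600.
t = −τ ln(0.0600) = 0.02728 × 2.813 = 0.07674 yr.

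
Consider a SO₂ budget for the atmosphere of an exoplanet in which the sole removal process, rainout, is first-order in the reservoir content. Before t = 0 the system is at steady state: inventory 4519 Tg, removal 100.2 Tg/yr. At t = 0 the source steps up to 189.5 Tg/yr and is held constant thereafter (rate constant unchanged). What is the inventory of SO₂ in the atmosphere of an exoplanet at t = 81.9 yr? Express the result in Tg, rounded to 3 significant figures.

Residence time τ = M₀/F₀ = 45.10 yr. The eventual steady state is M_∞ = M₀·(F₁/F₀) = 4519 × 189.5/100.2 = 8546.4 Tg.
The anomaly ΔM(t) = M(t) − M_∞ decays as ΔM₀·e^(−t/τ) with ΔM₀ = 4519 − 8546.4 = −4027 Tg.
At t = 81.9 yr, e^(−t/τ) = e^(−1.816) = 0.1627, so ΔM = −655.2 Tg and M = 8546.4 − 655.2 = 7891.2 Tg.

7890 Tg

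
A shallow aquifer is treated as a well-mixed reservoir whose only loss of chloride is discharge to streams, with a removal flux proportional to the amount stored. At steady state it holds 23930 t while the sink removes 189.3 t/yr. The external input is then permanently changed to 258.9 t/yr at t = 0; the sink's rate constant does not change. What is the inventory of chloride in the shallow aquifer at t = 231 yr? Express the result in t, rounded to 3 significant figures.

31300 t

Residence time τ = M₀/F₀ = 126.4 yr. The eventual steady state is M_∞ = M₀·(F₁/F₀) = 23930 × 258.9/189.3 = 32728 t.
The anomaly ΔM(t) = M(t) − M_∞ decays as ΔM₀·e^(−t/τ) with ΔM₀ = 23930 − 32728 = −8798 t.
At t = 231 yr, e^(−t/τ) = e^(−1.827) = 0.1608, so ΔM = −1415 t and M = 32728 − 1415 = 31313 t.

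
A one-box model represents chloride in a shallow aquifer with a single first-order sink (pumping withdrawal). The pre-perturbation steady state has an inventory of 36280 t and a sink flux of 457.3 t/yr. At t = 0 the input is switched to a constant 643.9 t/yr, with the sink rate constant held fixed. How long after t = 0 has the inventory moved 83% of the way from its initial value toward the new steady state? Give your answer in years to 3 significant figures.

τ = M₀/F₀ = 36280/457.3 = 79.34 yr.
The remaining gap fraction is e^(−t/τ); 83% covered ⇒ e^(−t/τ) = 0.170.
t = −τ ln(0.170) = 79.34 × 1.772 = 140.6 yr.

141 yr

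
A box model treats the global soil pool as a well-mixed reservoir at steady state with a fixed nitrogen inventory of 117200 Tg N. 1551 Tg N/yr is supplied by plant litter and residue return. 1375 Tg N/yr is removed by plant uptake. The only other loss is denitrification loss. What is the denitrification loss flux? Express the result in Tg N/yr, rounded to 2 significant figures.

180 Tg N/yr

At steady state ΣF_in = ΣF_out.
ΣF_in = 1551.0 Tg N/yr.
Denitrification loss flux = ΣF_in − (1375) = 1551.0 − 1375 = 176.0 Tg N/yr.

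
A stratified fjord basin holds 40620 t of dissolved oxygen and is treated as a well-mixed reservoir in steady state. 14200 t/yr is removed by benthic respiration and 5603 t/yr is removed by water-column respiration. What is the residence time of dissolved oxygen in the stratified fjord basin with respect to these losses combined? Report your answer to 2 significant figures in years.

Total removal = 14200 + 5603 = 19803 t/yr.
τ = M / ΣF_out = 40620 / 19803 = 2.051 yr.

2.1 yr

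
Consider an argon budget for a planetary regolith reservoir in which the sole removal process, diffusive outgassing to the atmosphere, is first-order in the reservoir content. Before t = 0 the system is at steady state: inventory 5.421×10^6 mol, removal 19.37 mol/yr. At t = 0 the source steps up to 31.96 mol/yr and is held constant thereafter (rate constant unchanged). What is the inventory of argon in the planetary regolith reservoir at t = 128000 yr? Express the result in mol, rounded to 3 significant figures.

Residence time τ = M₀/F₀ = 279900 yr. The eventual steady state is M_∞ = M₀·(F₁/F₀) = 5.421×10^6 × 31.96/19.37 = 8.9445×10^6 mol.
The anomaly ΔM(t) = M(t) − M_∞ decays as ΔM₀·e^(−t/τ) with ΔM₀ = 5.421×10^6 − 8.9445×10^6 = −3.524×10^6 mol.
At t = 128000 yr, e^(−t/τ) = e^(−0.4574) = 0.6330, so ΔM = −2.230×10^6 mol and M = 8.9445×10^6 − 2.230×10^6 = 6.7143×10^6 mol.

6.71×10^6 mol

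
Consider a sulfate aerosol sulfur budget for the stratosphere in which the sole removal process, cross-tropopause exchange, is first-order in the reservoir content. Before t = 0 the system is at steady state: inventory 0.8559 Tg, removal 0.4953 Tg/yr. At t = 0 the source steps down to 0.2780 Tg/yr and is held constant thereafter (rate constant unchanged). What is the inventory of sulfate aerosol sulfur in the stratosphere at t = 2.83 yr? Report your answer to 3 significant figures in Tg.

0.553 Tg

Residence time τ = M₀/F₀ = 1.728 yr. The eventual steady state is M_∞ = M₀·(F₁/F₀) = 0.8559 × 0.2780/0.4953 = 0.48040 Tg.
The anomaly ΔM(t) = M(t) − M_∞ decays as ΔM₀·e^(−t/τ) with ΔM₀ = 0.8559 − 0.48040 = 0.3755 Tg.
At t = 2.83 yr, e^(−t/τ) = e^(−1.638) = 0.1944, so ΔM = 0.07301 Tg and M = 0.48040 + 0.07301 = 0.55340 Tg.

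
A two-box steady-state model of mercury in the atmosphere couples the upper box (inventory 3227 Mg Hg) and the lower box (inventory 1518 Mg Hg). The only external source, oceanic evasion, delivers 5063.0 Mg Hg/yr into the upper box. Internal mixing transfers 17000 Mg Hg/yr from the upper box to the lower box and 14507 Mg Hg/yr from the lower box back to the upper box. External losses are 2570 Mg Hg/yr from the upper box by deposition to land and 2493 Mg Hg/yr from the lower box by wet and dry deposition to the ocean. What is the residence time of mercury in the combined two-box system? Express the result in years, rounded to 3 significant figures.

For the system as a whole, the A↔B exchange is internal and contributes nothing to the throughput; only the external sinks remove mass.
M_total = 3227 + 1518 = 4745.0 Mg Hg.
ΣF_external_out = 2570 + 2493 = 5063.0 Mg Hg/yr.
τ = M_total / ΣF_ext = 4745.0 / 5063.0 = 0.9372 yr.

0.937 yr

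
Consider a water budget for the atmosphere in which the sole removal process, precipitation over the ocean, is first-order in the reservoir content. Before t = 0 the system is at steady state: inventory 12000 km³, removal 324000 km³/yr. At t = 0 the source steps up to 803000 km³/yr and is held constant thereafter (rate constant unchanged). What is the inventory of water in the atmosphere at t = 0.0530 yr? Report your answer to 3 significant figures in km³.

25500 km³

Residence time τ = M₀/F₀ = 0.03704 yr. The eventual steady state is M_∞ = M₀·(F₁/F₀) = 12000 × 803000/324000 = 29741 km³.
The anomaly ΔM(t) = M(t) − M_∞ decays as ΔM₀·e^(−t/τ) with ΔM₀ = 12000 − 29741 = −17740 km³.
At t = 0.0530 yr, e^(−t/τ) = e^(−1.431) = 0.2391, so ΔM = −4241 km³ and M = 29741 − 4241 = 25499 km³.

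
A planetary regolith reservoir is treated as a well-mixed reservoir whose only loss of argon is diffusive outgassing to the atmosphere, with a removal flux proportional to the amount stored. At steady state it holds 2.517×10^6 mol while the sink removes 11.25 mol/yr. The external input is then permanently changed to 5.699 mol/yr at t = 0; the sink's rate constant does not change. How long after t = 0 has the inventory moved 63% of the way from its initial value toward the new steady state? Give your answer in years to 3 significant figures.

222000 yr

τ = M₀/F₀ = 2.517×10^6/11.25 = 223700 yr.
The remaining gap fraction is e^(−t/τ); 63% covered ⇒ e^(−t/τ) = 0.370.
t = −τ ln(0.370) = 223700 × 0.9943 = 222400 yr.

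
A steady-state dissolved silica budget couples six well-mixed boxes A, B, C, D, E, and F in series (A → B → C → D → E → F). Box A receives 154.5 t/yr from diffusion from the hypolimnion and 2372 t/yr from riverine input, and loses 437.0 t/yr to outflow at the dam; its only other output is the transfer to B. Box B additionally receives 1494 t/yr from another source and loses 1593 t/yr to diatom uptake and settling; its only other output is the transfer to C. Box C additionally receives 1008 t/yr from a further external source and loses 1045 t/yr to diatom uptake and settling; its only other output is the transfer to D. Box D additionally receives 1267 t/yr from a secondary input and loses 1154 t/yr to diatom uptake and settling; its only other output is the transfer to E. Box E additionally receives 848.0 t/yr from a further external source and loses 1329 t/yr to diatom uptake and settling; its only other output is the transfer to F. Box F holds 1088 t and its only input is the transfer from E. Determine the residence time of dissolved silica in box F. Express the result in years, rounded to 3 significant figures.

0.686 yr

Box A: F(A→B) = (154.5 + 2372) − 437.0 = 2089.5 t/yr.
Box B: F(B→C) = (2089.5 + 1494) − 1593 = 1990.5 t/yr.
Box C: F(C→D) = (1990.5 + 1008) − 1045 = 1953.5 t/yr.
Box D: F(D→E) = (1953.5 + 1267) − 1154 = 2066.5 t/yr.
Box E: F(E→F) = (2066.5 + 848.0) − 1329 = 1585.5 t/yr.
Box F throughput = its input = 1585.5 t/yr; τ = 1088 / 1585.5 = 0.6862 yr.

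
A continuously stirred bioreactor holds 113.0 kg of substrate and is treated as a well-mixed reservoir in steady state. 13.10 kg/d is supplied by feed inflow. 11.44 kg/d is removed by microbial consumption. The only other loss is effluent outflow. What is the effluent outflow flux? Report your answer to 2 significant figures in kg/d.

1.7 kg/d

At steady state ΣF_in = ΣF_out.
ΣF_in = 13.100 kg/d.
Effluent outflow flux = ΣF_in − (11.44) = 13.100 − 11.44 = 1.660 kg/d.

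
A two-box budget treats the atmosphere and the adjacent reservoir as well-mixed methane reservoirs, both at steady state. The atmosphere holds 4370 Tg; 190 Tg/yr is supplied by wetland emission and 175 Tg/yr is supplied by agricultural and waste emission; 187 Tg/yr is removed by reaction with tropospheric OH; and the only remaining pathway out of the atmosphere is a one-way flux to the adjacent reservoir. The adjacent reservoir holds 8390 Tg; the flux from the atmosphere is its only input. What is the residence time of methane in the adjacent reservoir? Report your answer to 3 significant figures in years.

47.1 yr

Balance the atmosphere: ΣF_in = 190 + 175 = 365.00 Tg/yr.
Flux to the adjacent reservoir = ΣF_in − (187) = 178.00 Tg/yr.
At steady state the output of the adjacent reservoir equals its input, 178.00 Tg/yr.
τ = M / F = 8390 / 178.00 = 47.13 yr.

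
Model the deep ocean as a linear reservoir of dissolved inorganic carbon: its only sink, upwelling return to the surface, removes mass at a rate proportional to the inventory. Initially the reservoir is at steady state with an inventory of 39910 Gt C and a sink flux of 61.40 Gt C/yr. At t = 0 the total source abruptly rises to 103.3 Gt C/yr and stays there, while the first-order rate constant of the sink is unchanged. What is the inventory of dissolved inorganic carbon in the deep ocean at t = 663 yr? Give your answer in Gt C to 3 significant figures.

57300 Gt C

τ = M₀/F₀ = 39910/61.40 = 650.0 yr; rate constant k = 1/τ.
New steady state M_∞ = F₁/k = F₁·τ = 103.3 × 650.0 = 67145 Gt C.
M(t) = M_∞ + (M₀ − M_∞)·e^(−t/τ); t/τ = 663/650.0 = 1.020, so e^(−t/τ) = 0.3606.
M(t) = 67145 − 27240 × 0.3606 = 57324 Gt C.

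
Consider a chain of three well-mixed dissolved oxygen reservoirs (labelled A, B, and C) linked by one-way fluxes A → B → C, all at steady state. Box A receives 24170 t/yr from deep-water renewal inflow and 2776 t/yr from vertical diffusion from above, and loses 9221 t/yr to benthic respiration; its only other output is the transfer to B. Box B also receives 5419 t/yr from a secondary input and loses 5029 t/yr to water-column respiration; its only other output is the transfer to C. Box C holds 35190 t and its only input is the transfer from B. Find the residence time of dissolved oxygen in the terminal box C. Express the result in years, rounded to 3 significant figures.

1.94 yr

Box A: F(A→B) = (24170 + 2776) − 9221 = 17725 t/yr.
Box B: F(B→C) = (17725 + 5419) − 5029 = 18115 t/yr.
Box C throughput = its input = 18115 t/yr; τ = 35190 / 18115 = 1.943 yr.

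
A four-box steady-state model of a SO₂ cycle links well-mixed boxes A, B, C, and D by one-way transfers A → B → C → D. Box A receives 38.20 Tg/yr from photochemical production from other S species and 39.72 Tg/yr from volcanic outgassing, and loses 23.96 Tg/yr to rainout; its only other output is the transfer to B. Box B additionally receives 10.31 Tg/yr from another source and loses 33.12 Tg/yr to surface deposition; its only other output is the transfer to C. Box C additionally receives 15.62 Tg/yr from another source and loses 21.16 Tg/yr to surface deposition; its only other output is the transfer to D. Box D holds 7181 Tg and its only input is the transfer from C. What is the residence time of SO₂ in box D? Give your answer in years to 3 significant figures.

280 yr

Box A: F(A→B) = (38.20 + 39.72) − 23.96 = 53.960 Tg/yr.
Box B: F(B→C) = (53.960 + 10.31) − 33.12 = 31.150 Tg/yr.
Box C: F(C→D) = (31.150 + 15.62) − 21.16 = 25.610 Tg/yr.
Box D throughput = its input = 25.610 Tg/yr; τ = 7181 / 25.610 = 280.4 yr.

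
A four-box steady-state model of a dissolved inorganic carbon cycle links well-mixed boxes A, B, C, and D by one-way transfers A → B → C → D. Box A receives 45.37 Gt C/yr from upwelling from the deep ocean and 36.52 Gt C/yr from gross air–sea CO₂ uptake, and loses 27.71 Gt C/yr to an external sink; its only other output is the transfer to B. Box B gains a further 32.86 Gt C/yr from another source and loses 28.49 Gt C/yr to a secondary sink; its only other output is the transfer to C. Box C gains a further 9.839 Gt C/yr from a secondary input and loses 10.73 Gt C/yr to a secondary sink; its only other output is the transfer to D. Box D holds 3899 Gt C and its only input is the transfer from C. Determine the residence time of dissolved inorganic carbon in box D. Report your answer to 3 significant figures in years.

Box A: F(A→B) = (45.37 + 36.52) − 27.71 = 54.180 Gt C/yr.
Box B: F(B→C) = (54.180 + 32.86) − 28.49 = 58.550 Gt C/yr.
Box C: F(C→D) = (58.550 + 9.839) − 10.73 = 57.659 Gt C/yr.
Box D throughput = its input = 57.659 Gt C/yr; τ = 3899 / 57.659 = 67.62 yr.

67.6 yr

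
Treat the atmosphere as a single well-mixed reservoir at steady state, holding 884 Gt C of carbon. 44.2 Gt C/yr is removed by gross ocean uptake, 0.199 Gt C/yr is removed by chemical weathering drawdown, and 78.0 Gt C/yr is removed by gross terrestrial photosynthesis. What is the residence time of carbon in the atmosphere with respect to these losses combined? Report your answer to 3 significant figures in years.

Total removal = 44.20 + 0.1990 + 78.00 = 122.40 Gt C/yr.
τ = M / ΣF_out = 884 / 122.40 = 7.222 yr.

7.22 yr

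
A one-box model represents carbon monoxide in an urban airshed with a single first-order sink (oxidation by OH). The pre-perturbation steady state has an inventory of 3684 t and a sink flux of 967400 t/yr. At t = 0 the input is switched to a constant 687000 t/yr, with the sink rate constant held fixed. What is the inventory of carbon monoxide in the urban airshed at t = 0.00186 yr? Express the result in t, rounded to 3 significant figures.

Residence time τ = M₀/F₀ = 0.003808 yr. The eventual steady state is M_∞ = M₀·(F₁/F₀) = 3684 × 687000/967400 = 2616.2 t.
The anomaly ΔM(t) = M(t) − M_∞ decays as ΔM₀·e^(−t/τ) with ΔM₀ = 3684 − 2616.2 = 1068 t.
At t = 0.00186 yr, e^(−t/τ) = e^(−0.4884) = 0.6136, so ΔM = 655.2 t and M = 2616.2 + 655.2 = 3271.4 t.

3270 t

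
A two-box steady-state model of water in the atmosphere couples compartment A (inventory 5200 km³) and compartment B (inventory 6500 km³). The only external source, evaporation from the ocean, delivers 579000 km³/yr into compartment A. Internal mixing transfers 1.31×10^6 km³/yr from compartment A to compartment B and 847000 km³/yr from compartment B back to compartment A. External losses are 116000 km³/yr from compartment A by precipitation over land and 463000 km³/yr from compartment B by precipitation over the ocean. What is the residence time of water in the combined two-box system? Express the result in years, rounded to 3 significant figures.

0.0202 yr

For the system as a whole, the A↔B exchange is internal and contributes nothing to the throughput; only the external sinks remove mass.
M_total = 5200 + 6500 = 11700 km³.
ΣF_external_out = 116000 + 463000 = 579000 km³/yr.
τ = M_total / ΣF_ext = 11700 / 579000 = 0.02021 yr.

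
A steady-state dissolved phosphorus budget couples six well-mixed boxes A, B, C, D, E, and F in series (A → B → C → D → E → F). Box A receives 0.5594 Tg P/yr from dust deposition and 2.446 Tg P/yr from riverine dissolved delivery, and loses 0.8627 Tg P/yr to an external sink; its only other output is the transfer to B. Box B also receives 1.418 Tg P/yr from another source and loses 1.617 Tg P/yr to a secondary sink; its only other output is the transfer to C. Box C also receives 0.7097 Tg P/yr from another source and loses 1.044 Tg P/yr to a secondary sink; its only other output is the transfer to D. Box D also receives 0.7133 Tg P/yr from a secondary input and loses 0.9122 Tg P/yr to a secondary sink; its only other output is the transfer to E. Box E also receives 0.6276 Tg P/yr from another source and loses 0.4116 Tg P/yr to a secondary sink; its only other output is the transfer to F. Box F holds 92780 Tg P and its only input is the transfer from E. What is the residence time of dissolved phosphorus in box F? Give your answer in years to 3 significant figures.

Box A: F(A→B) = (0.5594 + 2.446) − 0.8627 = 2.1427 Tg P/yr.
Box B: F(B→C) = (2.1427 + 1.418) − 1.617 = 1.9437 Tg P/yr.
Box C: F(C→D) = (1.9437 + 0.7097) − 1.044 = 1.6094 Tg P/yr.
Box D: F(D→E) = (1.6094 + 0.7133) − 0.9122 = 1.4105 Tg P/yr.
Box E: F(E→F) = (1.4105 + 0.6276) − 0.4116 = 1.6265 Tg P/yr.
Box F throughput = its input = 1.6265 Tg P/yr; τ = 92780 / 1.6265 = 57040 yr.

57000 yr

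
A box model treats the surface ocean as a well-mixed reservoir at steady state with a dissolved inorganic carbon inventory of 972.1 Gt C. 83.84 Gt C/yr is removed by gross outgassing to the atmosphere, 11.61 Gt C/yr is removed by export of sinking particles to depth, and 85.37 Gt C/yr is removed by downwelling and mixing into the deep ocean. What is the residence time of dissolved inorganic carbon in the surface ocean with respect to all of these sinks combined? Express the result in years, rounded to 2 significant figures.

5.4 yr

Total removal flux = 83.84 + 11.61 + 85.37 = 180.82 Gt C/yr.
τ = M / ΣF_out = 972.1 / 180.82 = 5.376 yr.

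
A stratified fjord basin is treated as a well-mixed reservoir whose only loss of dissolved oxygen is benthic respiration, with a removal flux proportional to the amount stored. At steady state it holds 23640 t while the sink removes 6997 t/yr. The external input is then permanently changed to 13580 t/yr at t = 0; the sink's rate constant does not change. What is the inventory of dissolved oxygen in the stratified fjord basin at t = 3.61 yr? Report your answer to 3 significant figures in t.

38200 t

Residence time τ = M₀/F₀ = 3.379 yr. The eventual steady state is M_∞ = M₀·(F₁/F₀) = 23640 × 13580/6997 = 45881 t.
The anomaly ΔM(t) = M(t) − M_∞ decays as ΔM₀·e^(−t/τ) with ΔM₀ = 23640 − 45881 = −22240 t.
At t = 3.61 yr, e^(−t/τ) = e^(−1.068) = 0.3435, so ΔM = −7640 t and M = 45881 − 7640 = 38241 t.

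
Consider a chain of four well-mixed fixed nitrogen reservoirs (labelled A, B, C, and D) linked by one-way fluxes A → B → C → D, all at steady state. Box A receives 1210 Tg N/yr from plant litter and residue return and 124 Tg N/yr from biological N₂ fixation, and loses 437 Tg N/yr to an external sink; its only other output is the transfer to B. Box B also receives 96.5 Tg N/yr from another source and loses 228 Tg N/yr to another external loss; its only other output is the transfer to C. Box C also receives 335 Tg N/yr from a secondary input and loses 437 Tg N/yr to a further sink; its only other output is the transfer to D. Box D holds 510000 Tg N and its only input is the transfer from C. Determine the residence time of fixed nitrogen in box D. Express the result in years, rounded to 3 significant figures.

769 yr

Box A: F(A→B) = (1210 + 124) − 437 = 897.00 Tg N/yr.
Box B: F(B→C) = (897.00 + 96.5) − 228 = 765.50 Tg N/yr.
Box C: F(C→D) = (765.50 + 335) − 437 = 663.50 Tg N/yr.
Box D throughput = its input = 663.50 Tg N/yr; τ = 510000 / 663.50 = 768.7 yr.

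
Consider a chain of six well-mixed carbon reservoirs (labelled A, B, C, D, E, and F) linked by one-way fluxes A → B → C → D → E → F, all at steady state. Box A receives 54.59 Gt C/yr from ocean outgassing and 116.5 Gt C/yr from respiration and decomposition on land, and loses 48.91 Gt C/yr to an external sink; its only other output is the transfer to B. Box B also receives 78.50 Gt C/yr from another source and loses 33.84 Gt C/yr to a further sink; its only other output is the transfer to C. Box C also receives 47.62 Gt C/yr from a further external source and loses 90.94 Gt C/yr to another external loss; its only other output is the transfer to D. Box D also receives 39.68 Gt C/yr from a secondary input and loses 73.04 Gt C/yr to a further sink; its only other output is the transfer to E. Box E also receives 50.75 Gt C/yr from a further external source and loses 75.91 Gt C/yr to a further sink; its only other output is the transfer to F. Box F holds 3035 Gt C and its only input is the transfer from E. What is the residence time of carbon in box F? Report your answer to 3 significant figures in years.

46.7 yr

Box A: F(A→B) = (54.59 + 116.5) − 48.91 = 122.18 Gt C/yr.
Box B: F(B→C) = (122.18 + 78.50) − 33.84 = 166.84 Gt C/yr.
Box C: F(C→D) = (166.84 + 47.62) − 90.94 = 123.52 Gt C/yr.
Box D: F(D→E) = (123.52 + 39.68) − 73.04 = 90.160 Gt C/yr.
Box E: F(E→F) = (90.160 + 50.75) − 75.91 = 65.000 Gt C/yr.
Box F throughput = its input = 65.000 Gt C/yr; τ = 3035 / 65.000 = 46.69 yr.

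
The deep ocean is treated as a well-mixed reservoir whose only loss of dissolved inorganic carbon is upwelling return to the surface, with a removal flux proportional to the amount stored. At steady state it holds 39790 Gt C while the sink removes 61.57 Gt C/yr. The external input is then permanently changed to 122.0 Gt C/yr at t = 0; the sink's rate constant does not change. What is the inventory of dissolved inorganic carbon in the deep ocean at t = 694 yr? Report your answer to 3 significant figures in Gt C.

τ = M₀/F₀ = 39790/61.57 = 646.3 yr; rate constant k = 1/τ.
New steady state M_∞ = F₁/k = F₁·τ = 122.0 × 646.3 = 78843 Gt C.
M(t) = M_∞ + (M₀ − M_∞)·e^(−t/τ); t/τ = 694/646.3 = 1.074, so e^(−t/τ) = 0.3417.
M(t) = 78843 − 39050 × 0.3417 = 65500 Gt C.

65500 Gt C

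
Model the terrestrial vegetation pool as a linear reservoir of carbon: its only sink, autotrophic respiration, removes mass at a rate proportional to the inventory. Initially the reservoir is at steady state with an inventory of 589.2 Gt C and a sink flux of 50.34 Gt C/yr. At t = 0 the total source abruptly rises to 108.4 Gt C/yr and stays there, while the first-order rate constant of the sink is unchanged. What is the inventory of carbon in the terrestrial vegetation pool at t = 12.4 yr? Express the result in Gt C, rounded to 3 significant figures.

1030 Gt C

Residence time τ = M₀/F₀ = 11.70 yr. The eventual steady state is M_∞ = M₀·(F₁/F₀) = 589.2 × 108.4/50.34 = 1268.8 Gt C.
The anomaly ΔM(t) = M(t) − M_∞ decays as ΔM₀·e^(−t/τ) with ΔM₀ = 589.2 − 1268.8 = −679.6 Gt C.
At t = 12.4 yr, e^(−t/τ) = e^(−1.059) = 0.3467, so ΔM = −235.6 Gt C and M = 1268.8 − 235.6 = 1033.2 Gt C.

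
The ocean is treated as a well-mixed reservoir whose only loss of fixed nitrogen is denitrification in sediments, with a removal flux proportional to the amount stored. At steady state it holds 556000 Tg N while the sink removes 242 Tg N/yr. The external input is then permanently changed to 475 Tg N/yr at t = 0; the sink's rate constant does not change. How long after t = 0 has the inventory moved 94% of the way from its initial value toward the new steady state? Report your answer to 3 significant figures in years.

6460 yr

τ = M₀/F₀ = 556000/242 = 2298 yr.
The remaining gap fraction is e^(−t/τ); 94% covered ⇒ e^(−t/τ) = 0.0600.
t = −τ ln(0.0600) = 2298 × 2.813 = 6464 yr.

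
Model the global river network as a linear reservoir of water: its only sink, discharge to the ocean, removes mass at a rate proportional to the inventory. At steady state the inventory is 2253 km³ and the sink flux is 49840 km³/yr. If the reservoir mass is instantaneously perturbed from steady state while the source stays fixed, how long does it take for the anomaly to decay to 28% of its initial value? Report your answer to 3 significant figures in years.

For a linear reservoir the anomaly decays as exp(−t/τ) with τ = M/F = 2253/49840 = 0.04520 yr.
exp(−t/τ) = 0.28 ⇒ t = −τ ln(0.28) = 0.04520 × 1.273 = 0.05754 yr.

0.0575 yr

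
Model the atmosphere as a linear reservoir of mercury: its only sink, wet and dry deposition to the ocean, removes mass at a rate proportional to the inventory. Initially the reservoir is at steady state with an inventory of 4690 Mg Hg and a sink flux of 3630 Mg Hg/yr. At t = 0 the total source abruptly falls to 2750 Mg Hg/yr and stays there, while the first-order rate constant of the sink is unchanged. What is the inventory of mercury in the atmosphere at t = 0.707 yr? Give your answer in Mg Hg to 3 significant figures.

τ = M₀/F₀ = 4690/3630 = 1.292 yr; rate constant k = 1/τ.
New steady state M_∞ = F₁/k = F₁·τ = 2750 × 1.292 = 3553.0 Mg Hg.
M(t) = M_∞ + (M₀ − M_∞)·e^(−t/τ); t/τ = 0.707/1.292 = 0.5472, so e^(−t/τ) = 0.5786.
M(t) = 3553.0 + 1137 × 0.5786 = 4210.8 Mg Hg.

4210 Mg Hg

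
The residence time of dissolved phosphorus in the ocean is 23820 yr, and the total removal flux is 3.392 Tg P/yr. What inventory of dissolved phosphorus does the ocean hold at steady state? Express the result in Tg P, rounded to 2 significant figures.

81000 Tg P

τ = M/F ⇒ M = τ × F = 23820 × 3.392 = 80800 Tg P.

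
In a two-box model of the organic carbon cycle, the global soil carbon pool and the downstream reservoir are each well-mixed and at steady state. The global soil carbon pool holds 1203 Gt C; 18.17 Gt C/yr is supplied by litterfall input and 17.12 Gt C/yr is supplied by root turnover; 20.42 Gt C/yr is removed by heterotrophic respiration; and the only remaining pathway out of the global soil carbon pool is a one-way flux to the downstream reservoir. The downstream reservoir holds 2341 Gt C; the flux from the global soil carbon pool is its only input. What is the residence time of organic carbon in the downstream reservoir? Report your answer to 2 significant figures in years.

Balance the global soil carbon pool: ΣF_in = 18.17 + 17.12 = 35.290 Gt C/yr.
Flux to the downstream reservoir = ΣF_in − (20.42) = 14.870 Gt C/yr.
At steady state the output of the downstream reservoir equals its input, 14.870 Gt C/yr.
τ = M / F = 2341 / 14.870 = 157.4 yr.

160 yr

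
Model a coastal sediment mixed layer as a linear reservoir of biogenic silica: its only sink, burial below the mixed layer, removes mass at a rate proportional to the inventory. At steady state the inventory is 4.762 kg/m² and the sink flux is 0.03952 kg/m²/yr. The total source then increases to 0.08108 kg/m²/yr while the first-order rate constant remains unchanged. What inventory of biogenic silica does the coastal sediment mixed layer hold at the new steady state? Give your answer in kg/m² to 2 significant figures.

9.8 kg/m²

Rate constant k = F/M = 0.03952 / 4.762 = 0.008299 yr⁻¹.
At the new steady state, source = k·M_new ⇒ M_new = 0.08108 / 0.008299 = 9.770 kg/m².
(Equivalently M_new = M × F_new/F_old = 4.762 × 0.08108/0.03952.)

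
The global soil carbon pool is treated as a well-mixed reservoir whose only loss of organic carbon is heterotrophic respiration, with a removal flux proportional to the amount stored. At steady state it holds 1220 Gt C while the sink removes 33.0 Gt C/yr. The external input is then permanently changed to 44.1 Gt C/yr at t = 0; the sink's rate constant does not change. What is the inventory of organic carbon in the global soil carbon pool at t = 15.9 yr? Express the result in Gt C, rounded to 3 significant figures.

The sink rate constant is k = F₀/M₀ = 33.0/1220 = 0.02705 yr⁻¹.
Solving dM/dt = F₁ − kM with M(0) = M₀ gives M(t) = F₁/k + (M₀ − F₁/k)·e^(−kt).
F₁/k = 44.1/0.02705 = 1630.4 Gt C; kt = 0.02705 × 15.9 = 0.4301, e^(−kt) = 0.6505.
M(15.9) = 1630.4 + (1220 − 1630.4) × 0.6505 = 1630.4 − 266.9 = 1363.4 Gt C.

1360 Gt C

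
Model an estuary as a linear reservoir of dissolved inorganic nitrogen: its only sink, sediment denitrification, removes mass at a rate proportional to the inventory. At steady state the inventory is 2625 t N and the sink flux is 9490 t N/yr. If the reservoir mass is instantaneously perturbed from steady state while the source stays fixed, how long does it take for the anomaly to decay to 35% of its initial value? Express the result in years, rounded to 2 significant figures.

For a linear reservoir the anomaly decays as exp(−t/τ) with τ = M/F = 2625/9490 = 0.2766 yr.
exp(−t/τ) = 0.35 ⇒ t = −τ ln(0.35) = 0.2766 × 1.050 = 0.2904 yr.

0.29 yr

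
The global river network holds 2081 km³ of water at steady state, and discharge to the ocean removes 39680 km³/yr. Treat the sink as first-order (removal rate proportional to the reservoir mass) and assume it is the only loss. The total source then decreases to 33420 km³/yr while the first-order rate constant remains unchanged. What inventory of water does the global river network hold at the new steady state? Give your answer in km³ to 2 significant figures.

1800 km³

Rate constant k = F/M = 39680 / 2081 = 19.07 yr⁻¹.
At the new steady state, source = k·M_new ⇒ M_new = 33420 / 19.07 = 1753 km³.
(Equivalently M_new = M × F_new/F_old = 2081 × 33420/39680.)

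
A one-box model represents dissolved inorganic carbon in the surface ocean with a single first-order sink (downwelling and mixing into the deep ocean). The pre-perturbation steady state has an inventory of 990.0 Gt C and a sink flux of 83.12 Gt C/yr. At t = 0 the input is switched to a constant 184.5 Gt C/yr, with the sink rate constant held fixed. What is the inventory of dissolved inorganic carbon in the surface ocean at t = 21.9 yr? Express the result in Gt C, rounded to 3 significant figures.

2010 Gt C

τ = M₀/F₀ = 990.0/83.12 = 11.91 yr; rate constant k = 1/τ.
New steady state M_∞ = F₁/k = F₁·τ = 184.5 × 11.91 = 2197.5 Gt C.
M(t) = M_∞ + (M₀ − M_∞)·e^(−t/τ); t/τ = 21.9/11.91 = 1.839, so e^(−t/τ) = 0.1590.
M(t) = 2197.5 − 1207 × 0.1590 = 2005.5 Gt C.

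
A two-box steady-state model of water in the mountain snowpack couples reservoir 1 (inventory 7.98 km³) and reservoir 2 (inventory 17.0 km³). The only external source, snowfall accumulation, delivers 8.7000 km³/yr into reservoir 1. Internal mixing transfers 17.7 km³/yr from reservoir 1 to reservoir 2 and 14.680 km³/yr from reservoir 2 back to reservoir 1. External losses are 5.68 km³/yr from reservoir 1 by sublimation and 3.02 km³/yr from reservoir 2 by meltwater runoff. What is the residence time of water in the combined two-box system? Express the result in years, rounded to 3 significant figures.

For the system as a whole, the A↔B exchange is internal and contributes nothing to the throughput; only the external sinks remove mass.
M_total = 7.98 + 17.0 = 24.980 km³.
ΣF_external_out = 5.68 + 3.02 = 8.7000 km³/yr.
τ = M_total / ΣF_ext = 24.980 / 8.7000 = 2.871 yr.

2.87 yr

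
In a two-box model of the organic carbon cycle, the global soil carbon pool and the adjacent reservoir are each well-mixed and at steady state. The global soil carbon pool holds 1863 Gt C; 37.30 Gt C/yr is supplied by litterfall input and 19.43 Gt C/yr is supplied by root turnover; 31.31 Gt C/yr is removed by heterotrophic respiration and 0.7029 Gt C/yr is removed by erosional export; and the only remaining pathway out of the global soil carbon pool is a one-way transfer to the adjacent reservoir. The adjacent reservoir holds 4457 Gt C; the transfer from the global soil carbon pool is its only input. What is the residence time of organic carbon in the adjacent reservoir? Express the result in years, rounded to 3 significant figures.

Balance the global soil carbon pool: ΣF_in = 37.30 + 19.43 = 56.730 Gt C/yr.
Transfer to the adjacent reservoir = ΣF_in − (31.31 + 0.7029) = 24.717 Gt C/yr.
At steady state the output of the adjacent reservoir equals its input, 24.717 Gt C/yr.
τ = M / F = 4457 / 24.717 = 180.3 yr.

180 yr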